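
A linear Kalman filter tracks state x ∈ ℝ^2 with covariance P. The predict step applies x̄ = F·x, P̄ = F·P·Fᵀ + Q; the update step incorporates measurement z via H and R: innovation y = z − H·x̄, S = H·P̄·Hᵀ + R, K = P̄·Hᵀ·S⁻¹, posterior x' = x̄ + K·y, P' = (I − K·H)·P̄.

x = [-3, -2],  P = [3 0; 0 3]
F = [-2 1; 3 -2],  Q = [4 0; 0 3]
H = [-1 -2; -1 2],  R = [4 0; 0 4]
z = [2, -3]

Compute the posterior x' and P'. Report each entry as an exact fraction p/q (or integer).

x̄ = F·x = [4, -5]
P̄ = F·P·Fᵀ + Q = [19 -24; -24 42]
y = z − H·x̄ = [-4, 11]
S = H·P̄·Hᵀ + R = [95 -149; -149 287]
K = P̄·Hᵀ·S⁻¹ = [-415/1266 -511/1266; -47/211 55/211]
x' = x̄ + K·y = [1103/1266, -262/211]
P' = (I − K·H)·P̄ = [926/633 -16/211; -16/211 102/211]

x' = [1103/1266, -262/211]
P' = [926/633 -16/211; -16/211 102/211]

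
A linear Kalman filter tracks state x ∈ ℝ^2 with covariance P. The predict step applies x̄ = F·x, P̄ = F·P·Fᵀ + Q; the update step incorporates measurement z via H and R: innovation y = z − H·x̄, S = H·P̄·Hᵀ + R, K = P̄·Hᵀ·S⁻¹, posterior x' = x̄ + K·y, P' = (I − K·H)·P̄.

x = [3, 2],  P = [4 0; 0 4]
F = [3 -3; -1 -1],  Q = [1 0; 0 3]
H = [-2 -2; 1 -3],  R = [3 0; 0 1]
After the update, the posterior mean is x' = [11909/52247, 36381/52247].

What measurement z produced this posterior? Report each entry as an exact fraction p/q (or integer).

z = [-2, -2]

x̄ = F·x = [3, -5]
P̄ = F·P·Fᵀ + Q = [73 0; 0 11]
S = H·P̄·Hᵀ + R = [339 -80; -80 173]
K = P̄·Hᵀ·S⁻¹ = [-19418/52247 13067/52247; -6446/52247 -12947/52247]
x' − x̄ = [-144832/52247, 297616/52247] = K·y
y = (KᵀK)⁻¹·Kᵀ·(x' − x̄) = [-6, -20]
z = y + H·x̄ = [-6, -20] + [4, 18] = [-2, -2]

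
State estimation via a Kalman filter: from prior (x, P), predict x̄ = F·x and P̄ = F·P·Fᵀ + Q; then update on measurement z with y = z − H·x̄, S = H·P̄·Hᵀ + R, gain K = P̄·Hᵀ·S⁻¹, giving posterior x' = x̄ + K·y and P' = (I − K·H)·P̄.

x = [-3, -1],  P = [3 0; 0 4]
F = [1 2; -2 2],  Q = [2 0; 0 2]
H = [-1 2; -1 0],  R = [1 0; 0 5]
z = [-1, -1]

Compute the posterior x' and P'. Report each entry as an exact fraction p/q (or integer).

x' = [-339/2651, -1316/2651]
P' = [10705/2651 5350/2651; 5350/2651 3330/2651]

x̄ = F·x = [-5, 4]
P̄ = F·P·Fᵀ + Q = [21 10; 10 30]
y = z − H·x̄ = [-14, -6]
S = H·P̄·Hᵀ + R = [102 1; 1 26]
K = P̄·Hᵀ·S⁻¹ = [-5/2651 -2141/2651; 1310/2651 -1070/2651]
x' = x̄ + K·y = [-339/2651, -1316/2651]
P' = (I − K·H)·P̄ = [10705/2651 5350/2651; 5350/2651 3330/2651]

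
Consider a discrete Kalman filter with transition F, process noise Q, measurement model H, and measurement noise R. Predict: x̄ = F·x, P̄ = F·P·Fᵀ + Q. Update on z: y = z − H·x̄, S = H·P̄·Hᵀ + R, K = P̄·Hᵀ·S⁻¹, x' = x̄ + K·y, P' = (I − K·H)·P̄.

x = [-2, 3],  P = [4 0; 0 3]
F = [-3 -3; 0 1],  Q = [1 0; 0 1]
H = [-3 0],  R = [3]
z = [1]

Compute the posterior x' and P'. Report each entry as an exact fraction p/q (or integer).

x̄ = F·x = [-3, 3]
P̄ = F·P·Fᵀ + Q = [64 -9; -9 4]
y = z − H·x̄ = [-8]
S = H·P̄·Hᵀ + R = [579]
K = P̄·Hᵀ·S⁻¹ = [-64/193; 9/193]
x' = x̄ + K·y = [-67/193, 507/193]
P' = (I − K·H)·P̄ = [64/193 -9/193; -9/193 529/193]

x' = [-67/193, 507/193]
P' = [64/193 -9/193; -9/193 529/193]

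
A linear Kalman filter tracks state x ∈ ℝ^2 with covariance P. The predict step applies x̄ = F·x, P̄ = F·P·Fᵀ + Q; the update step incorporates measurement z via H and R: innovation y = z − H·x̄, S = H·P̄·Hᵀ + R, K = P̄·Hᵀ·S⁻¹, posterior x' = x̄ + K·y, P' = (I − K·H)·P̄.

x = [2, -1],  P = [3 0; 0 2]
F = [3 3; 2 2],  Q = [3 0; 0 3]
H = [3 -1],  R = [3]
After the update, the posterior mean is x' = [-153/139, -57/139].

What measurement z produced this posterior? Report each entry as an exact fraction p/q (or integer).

z = [-3]

x̄ = F·x = [3, 2]
P̄ = F·P·Fᵀ + Q = [48 30; 30 23]
S = H·P̄·Hᵀ + R = [278]
K = P̄·Hᵀ·S⁻¹ = [57/139; 67/278]
x' − x̄ = [-570/139, -335/139] = K·y
y = (KᵀK)⁻¹·Kᵀ·(x' − x̄) = [-10]
z = y + H·x̄ = [-10] + [7] = [-3]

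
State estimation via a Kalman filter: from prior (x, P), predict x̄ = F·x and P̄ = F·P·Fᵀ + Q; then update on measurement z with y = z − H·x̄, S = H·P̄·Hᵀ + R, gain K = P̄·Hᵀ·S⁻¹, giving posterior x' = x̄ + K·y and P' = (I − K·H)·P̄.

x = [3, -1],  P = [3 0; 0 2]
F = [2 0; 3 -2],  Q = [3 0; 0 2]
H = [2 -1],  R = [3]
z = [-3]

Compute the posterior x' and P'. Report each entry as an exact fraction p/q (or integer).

x̄ = F·x = [6, 11]
P̄ = F·P·Fᵀ + Q = [15 18; 18 37]
y = z − H·x̄ = [-4]
S = H·P̄·Hᵀ + R = [28]
K = P̄·Hᵀ·S⁻¹ = [3/7; -1/28]
x' = x̄ + K·y = [30/7, 78/7]
P' = (I − K·H)·P̄ = [69/7 129/7; 129/7 1035/28]

x' = [30/7, 78/7]
P' = [69/7 129/7; 129/7 1035/28]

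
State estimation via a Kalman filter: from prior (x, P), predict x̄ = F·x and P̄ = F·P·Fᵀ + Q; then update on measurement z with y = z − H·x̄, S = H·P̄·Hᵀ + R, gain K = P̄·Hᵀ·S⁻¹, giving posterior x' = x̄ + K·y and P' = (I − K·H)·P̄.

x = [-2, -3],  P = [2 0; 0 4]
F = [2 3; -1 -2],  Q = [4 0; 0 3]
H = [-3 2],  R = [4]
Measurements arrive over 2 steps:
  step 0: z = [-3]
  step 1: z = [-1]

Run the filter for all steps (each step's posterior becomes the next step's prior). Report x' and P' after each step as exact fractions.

step 0: x̄ = F·x = [-13, 8]
step 0: P̄ = F·P·Fᵀ + Q = [48 -28; -28 21]
step 0: y = z − H·x̄ = [-58]
step 0: S = H·P̄·Hᵀ + R = [856]
step 0: K = P̄·Hᵀ·S⁻¹ = [-25/107; 63/428]
step 0: x' = x̄ + K·y = [59/107, -115/214]
step 0: P' = (I − K·H)·P̄ = [136/107 154/107; 154/107 525/214]
step 1: x̄ = F·x = [-109/214, 56/107]
step 1: P̄ = F·P·Fᵀ + Q = [10365/214 -2925/107; -2925/107 2123/107]
step 1: y = z − H·x̄ = [-765/214]
step 1: S = H·P̄·Hᵀ + R = [181325/214]
step 1: K = P̄·Hᵀ·S⁻¹ = [-8559/36265; 26042/181325]
step 1: x' = x̄ + K·y = [2425/7253, 361/36265]
step 1: P' = (I − K·H)·P̄ = [8976/7253 50202/36265; 50202/36265 428599/181325]

step 0: x' = [59/107, -115/214], P' = [136/107 154/107; 154/107 525/214]
step 1: x' = [2425/7253, 361/36265], P' = [8976/7253 50202/36265; 50202/36265 428599/181325]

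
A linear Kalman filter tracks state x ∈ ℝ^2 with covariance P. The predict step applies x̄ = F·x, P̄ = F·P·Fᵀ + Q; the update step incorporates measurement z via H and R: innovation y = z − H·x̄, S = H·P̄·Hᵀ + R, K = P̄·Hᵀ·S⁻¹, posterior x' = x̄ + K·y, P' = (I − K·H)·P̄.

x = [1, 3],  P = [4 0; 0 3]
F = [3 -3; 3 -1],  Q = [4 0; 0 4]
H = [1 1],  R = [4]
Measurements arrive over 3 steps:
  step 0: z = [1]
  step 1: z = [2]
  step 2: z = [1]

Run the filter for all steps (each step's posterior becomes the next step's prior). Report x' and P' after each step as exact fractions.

step 0: x̄ = F·x = [-6, 0]
step 0: P̄ = F·P·Fᵀ + Q = [67 45; 45 43]
step 0: y = z − H·x̄ = [7]
step 0: S = H·P̄·Hᵀ + R = [204]
step 0: K = P̄·Hᵀ·S⁻¹ = [28/51; 22/51]
step 0: x' = x̄ + K·y = [-110/51, 154/51]
step 0: P' = (I − K·H)·P̄ = [281/51 -169/51; -169/51 257/51]
step 1: x̄ = F·x = [-264/17, -484/51]
step 1: P̄ = F·P·Fᵀ + Q = [2696/17 1776/17; 1776/17 4004/51]
step 1: y = z − H·x̄ = [1378/51]
step 1: S = H·P̄·Hᵀ + R = [22952/51]
step 1: K = P̄·Hᵀ·S⁻¹ = [1677/2869; 2333/5738]
step 1: x' = x̄ + K·y = [758/2869, 4291/2869]
step 1: P' = (I − K·H)·P̄ = [13840/2869 -7132/2869; -7132/2869 11798/2869]
step 2: x̄ = F·x = [-10599/2869, -2017/2869]
step 2: P̄ = F·P·Fᵀ + Q = [370594/2869 245538/2869; 245538/2869 190626/2869]
step 2: y = z − H·x̄ = [815/151]
step 2: S = H·P̄·Hᵀ + R = [55988/151]
step 2: K = P̄·Hᵀ·S⁻¹ = [8107/13997; 5739/13997]
step 2: x' = x̄ + K·y = [-151108/265943, 401566/265943]
step 2: P' = (I − K·H)·P̄ = [1272994/265943 -656862/265943; -656862/265943 1093026/265943]

step 0: x' = [-110/51, 154/51], P' = [281/51 -169/51; -169/51 257/51]
step 1: x' = [758/2869, 4291/2869], P' = [13840/2869 -7132/2869; -7132/2869 11798/2869]
step 2: x' = [-151108/265943, 401566/265943], P' = [1272994/265943 -656862/265943; -656862/265943 1093026/265943]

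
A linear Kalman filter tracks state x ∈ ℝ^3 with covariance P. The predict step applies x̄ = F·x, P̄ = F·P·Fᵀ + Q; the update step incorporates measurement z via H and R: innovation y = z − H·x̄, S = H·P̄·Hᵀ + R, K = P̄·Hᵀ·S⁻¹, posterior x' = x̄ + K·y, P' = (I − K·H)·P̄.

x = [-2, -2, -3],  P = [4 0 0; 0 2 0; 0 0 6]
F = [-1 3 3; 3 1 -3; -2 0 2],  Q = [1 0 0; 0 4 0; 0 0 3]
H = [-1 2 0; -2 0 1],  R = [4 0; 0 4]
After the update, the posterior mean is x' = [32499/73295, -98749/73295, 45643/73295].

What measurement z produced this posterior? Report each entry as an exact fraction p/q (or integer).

x̄ = F·x = [-13, 1, -2]
P̄ = F·P·Fᵀ + Q = [77 -60 44; -60 96 -60; 44 -60 43]
S = H·P̄·Hᵀ + R = [705 230; 230 179]
K = P̄·Hᵀ·S⁻¹ = [-9963/73295 -6448/14659; 31308/73295 -3132/14659; -19006/73295 1199/14659]
x' − x̄ = [985334/73295, -172044/73295, 192233/73295] = K·y
y = (KᵀK)⁻¹·Kᵀ·(x' − x̄) = [-18, -25]
z = y + H·x̄ = [-18, -25] + [15, 24] = [-3, -1]

z = [-3, -1]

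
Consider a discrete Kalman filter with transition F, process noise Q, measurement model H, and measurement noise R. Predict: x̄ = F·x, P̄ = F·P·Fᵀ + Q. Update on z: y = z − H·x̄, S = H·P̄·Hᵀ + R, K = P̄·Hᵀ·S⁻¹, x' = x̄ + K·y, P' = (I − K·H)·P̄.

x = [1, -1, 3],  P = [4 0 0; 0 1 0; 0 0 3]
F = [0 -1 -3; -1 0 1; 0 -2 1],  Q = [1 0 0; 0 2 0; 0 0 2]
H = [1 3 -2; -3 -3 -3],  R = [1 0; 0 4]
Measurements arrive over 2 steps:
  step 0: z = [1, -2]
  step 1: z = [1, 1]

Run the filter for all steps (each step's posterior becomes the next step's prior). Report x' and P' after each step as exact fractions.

step 0: x' = [-85285/15109, 57779/15109, 37636/15109], P' = [304396/15109 -180840/15109 -119904/15109; -180840/15109 109080/15109 72204/15109; -119904/15109 72204/15109 50168/15109]
step 1: x' = [-12051106/15443803, 7761109/15443803, -2202560/15443803], P' = [2255533400/509645499 -1312624730/509645499 -784945162/509645499; -1312624730/509645499 817199030/509645499 486373372/509645499; -784945162/509645499 486373372/509645499 366756686/509645499]

step 0: x̄ = F·x = [-8, 2, 5]
step 0: P̄ = F·P·Fᵀ + Q = [29 -9 -7; -9 9 3; -7 3 9]
step 0: y = z − H·x̄ = [13, -5]
step 0: S = H·P̄·Hᵀ + R = [85 -36; -36 193]
step 0: K = P̄·Hᵀ·S⁻¹ = [1684/15109 -2739/15109; 1992/15109 -333/15109; -3628/15109 -1851/15109]
step 0: x' = x̄ + K·y = [-85285/15109, 57779/15109, 37636/15109]
step 0: P' = (I − K·H)·P̄ = [304396/15109 -180840/15109 -119904/15109; -180840/15109 109080/15109 72204/15109; -119904/15109 72204/15109 50168/15109]
step 1: x̄ = F·x = [-170687/15109, 122921/15109, -77922/15109]
step 1: P̄ = F·P·Fᵀ + Q = [1008925/15109 -763260/15109 428676/15109; -763260/15109 624590/15109 -336016/15109; 428676/15109 -336016/15109 227890/15109]
step 1: y = z − H·x̄ = [-338811/15109, -361955/15109]
step 1: S = H·P̄·Hᵀ + R = [5294832/15109 4172451/15109; 4172451/15109 4742281/15109]
step 1: K = P̄·Hᵀ·S⁻¹ = [-112450466/509645499 -39490877/169881833; 166225616/509645499 2263082/169881833; -59338418/509645499 -17046224/169881833]
step 1: x' = x̄ + K·y = [-12051106/15443803, 7761109/15443803, -2202560/15443803]
step 1: P' = (I − K·H)·P̄ = [2255533400/509645499 -1312624730/509645499 -784945162/509645499; -1312624730/509645499 817199030/509645499 486373372/509645499; -784945162/509645499 486373372/509645499 366756686/509645499]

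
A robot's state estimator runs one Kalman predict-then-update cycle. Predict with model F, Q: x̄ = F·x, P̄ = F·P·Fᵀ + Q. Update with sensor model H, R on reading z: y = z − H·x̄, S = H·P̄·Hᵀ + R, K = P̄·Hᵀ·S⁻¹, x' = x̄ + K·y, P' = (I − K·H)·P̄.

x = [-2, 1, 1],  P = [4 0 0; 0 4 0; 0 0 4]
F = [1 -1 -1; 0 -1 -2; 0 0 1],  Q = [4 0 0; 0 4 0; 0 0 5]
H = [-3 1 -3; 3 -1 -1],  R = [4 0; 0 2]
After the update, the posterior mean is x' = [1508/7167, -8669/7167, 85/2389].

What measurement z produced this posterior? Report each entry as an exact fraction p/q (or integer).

x̄ = F·x = [-4, -3, 1]
P̄ = F·P·Fᵀ + Q = [16 12 -4; 12 24 -8; -4 -8 9]
S = H·P̄·Hᵀ + R = [157 -61; -61 115]
K = P̄·Hᵀ·S⁻¹ = [-160/7167 2408/7167; 1300/7167 1936/7167; -573/2389 -574/2389]
x' − x̄ = [30176/7167, 12832/7167, -2304/2389] = K·y
y = (KᵀK)⁻¹·Kᵀ·(x' − x̄) = [-8, 12]
z = y + H·x̄ = [-8, 12] + [6, -10] = [-2, 2]

z = [-2, 2]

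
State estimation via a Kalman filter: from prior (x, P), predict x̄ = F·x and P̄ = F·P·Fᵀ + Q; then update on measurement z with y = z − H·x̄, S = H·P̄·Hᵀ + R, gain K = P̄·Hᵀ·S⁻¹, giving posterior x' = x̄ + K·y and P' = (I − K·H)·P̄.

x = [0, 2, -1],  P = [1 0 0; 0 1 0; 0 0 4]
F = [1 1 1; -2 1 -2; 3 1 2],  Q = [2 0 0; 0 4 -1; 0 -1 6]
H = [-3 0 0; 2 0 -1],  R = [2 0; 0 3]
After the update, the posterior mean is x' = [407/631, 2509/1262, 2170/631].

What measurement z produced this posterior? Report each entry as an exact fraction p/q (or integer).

z = [-2, -3]

x̄ = F·x = [1, 4, 0]
P̄ = F·P·Fᵀ + Q = [8 -9 12; -9 25 -22; 12 -22 32]
S = H·P̄·Hᵀ + R = [74 -12; -12 19]
K = P̄·Hᵀ·S⁻¹ = [-204/631 4/631; 561/1262 310/631; -390/631 -512/631]
x' − x̄ = [-224/631, -2539/1262, 2170/631] = K·y
y = (KᵀK)⁻¹·Kᵀ·(x' − x̄) = [1, -5]
z = y + H·x̄ = [1, -5] + [-3, 2] = [-2, -3]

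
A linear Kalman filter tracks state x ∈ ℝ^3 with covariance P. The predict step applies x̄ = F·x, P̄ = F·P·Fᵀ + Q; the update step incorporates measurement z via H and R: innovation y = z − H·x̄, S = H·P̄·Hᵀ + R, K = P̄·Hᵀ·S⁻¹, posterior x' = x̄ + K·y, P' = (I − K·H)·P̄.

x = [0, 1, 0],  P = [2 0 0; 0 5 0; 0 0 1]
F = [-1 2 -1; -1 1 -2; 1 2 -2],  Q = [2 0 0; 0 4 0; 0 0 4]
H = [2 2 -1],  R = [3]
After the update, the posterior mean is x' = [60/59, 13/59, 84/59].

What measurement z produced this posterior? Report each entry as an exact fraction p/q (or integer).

x̄ = F·x = [2, 1, 2]
P̄ = F·P·Fᵀ + Q = [25 14 20; 14 15 12; 20 12 30]
S = H·P̄·Hᵀ + R = [177]
K = P̄·Hᵀ·S⁻¹ = [58/177; 46/177; 34/177]
x' − x̄ = [-58/59, -46/59, -34/59] = K·y
y = (KᵀK)⁻¹·Kᵀ·(x' − x̄) = [-3]
z = y + H·x̄ = [-3] + [4] = [1]

z = [1]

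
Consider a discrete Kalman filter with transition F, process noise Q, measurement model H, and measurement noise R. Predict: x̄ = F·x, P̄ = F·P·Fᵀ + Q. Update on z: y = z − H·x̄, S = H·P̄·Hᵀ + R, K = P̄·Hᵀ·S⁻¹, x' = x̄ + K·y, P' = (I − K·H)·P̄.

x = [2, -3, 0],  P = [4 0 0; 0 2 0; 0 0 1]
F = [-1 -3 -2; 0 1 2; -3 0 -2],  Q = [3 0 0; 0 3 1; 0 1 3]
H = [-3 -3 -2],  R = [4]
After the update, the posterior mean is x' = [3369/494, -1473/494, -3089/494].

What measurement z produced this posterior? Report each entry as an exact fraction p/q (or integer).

z = [1]

x̄ = F·x = [7, -3, -6]
P̄ = F·P·Fᵀ + Q = [29 -10 16; -10 9 -3; 16 -3 43]
S = H·P̄·Hᵀ + R = [494]
K = P̄·Hᵀ·S⁻¹ = [-89/494; 9/494; -125/494]
x' − x̄ = [-89/494, 9/494, -125/494] = K·y
y = (KᵀK)⁻¹·Kᵀ·(x' − x̄) = [1]
z = y + H·x̄ = [1] + [0] = [1]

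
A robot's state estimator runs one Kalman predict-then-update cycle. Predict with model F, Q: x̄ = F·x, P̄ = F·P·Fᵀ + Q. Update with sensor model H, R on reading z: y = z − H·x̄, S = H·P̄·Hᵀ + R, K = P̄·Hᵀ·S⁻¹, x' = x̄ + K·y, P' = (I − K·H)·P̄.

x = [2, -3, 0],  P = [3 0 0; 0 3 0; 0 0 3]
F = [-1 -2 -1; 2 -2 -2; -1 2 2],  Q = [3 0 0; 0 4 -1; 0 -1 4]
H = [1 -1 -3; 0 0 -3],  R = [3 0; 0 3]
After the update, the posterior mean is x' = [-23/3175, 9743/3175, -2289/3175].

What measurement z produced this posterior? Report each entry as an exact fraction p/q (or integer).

x̄ = F·x = [4, 10, -8]
P̄ = F·P·Fᵀ + Q = [21 12 -15; 12 40 -31; -15 -31 31]
S = H·P̄·Hᵀ + R = [223 231; 231 282]
K = P̄·Hᵀ·S⁻¹ = [1611/3175 -813/3175; -1051/3175 1908/3175; -77/3175 -984/3175]
x' − x̄ = [-12723/3175, -22007/3175, 23111/3175] = K·y
y = (KᵀK)⁻¹·Kᵀ·(x' − x̄) = [-19, -22]
z = y + H·x̄ = [-19, -22] + [18, 24] = [-1, 2]

z = [-1, 2]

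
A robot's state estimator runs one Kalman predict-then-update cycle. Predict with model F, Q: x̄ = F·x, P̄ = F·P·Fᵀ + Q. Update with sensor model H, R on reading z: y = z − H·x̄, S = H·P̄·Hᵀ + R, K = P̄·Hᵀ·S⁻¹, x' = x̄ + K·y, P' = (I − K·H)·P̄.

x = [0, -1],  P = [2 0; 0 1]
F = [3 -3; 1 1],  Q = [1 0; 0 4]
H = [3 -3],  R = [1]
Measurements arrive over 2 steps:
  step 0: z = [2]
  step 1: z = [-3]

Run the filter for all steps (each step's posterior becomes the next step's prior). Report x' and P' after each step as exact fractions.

step 0: x̄ = F·x = [3, -1]
step 0: P̄ = F·P·Fᵀ + Q = [28 3; 3 7]
step 0: y = z − H·x̄ = [-10]
step 0: S = H·P̄·Hᵀ + R = [262]
step 0: K = P̄·Hᵀ·S⁻¹ = [75/262; -6/131]
step 0: x' = x̄ + K·y = [18/131, -71/131]
step 0: P' = (I − K·H)·P̄ = [1711/262 843/131; 843/131 845/131]
step 1: x̄ = F·x = [267/131, -53/131]
step 1: P̄ = F·P·Fᵀ + Q = [523/262 63/262; 63/262 7821/262]
step 1: y = z − H·x̄ = [-1353/131]
step 1: S = H·P̄·Hᵀ + R = [37112/131]
step 1: K = P̄·Hᵀ·S⁻¹ = [345/18556; -11637/37112]
step 1: x' = x̄ + K·y = [34257/18556, 105175/37112]
step 1: P' = (I − K·H)·P̄ = [8806/4639 35109/18556; 35109/18556 74097/37112]

step 0: x' = [18/131, -71/131], P' = [1711/262 843/131; 843/131 845/131]
step 1: x' = [34257/18556, 105175/37112], P' = [8806/4639 35109/18556; 35109/18556 74097/37112]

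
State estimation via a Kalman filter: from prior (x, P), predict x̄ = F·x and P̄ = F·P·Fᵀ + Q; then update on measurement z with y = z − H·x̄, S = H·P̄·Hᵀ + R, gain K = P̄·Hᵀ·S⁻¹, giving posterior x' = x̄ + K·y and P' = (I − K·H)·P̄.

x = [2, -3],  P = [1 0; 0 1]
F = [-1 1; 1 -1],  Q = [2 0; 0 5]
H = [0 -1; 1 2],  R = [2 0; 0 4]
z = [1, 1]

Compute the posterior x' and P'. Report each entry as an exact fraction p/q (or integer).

x' = [-25/9, 11/9]
P' = [80/27 -28/27; -28/27 26/27]

x̄ = F·x = [-5, 5]
P̄ = F·P·Fᵀ + Q = [4 -2; -2 7]
y = z − H·x̄ = [6, -4]
S = H·P̄·Hᵀ + R = [9 -12; -12 28]
K = P̄·Hᵀ·S⁻¹ = [14/27 2/9; -13/27 2/9]
x' = x̄ + K·y = [-25/9, 11/9]
P' = (I − K·H)·P̄ = [80/27 -28/27; -28/27 26/27]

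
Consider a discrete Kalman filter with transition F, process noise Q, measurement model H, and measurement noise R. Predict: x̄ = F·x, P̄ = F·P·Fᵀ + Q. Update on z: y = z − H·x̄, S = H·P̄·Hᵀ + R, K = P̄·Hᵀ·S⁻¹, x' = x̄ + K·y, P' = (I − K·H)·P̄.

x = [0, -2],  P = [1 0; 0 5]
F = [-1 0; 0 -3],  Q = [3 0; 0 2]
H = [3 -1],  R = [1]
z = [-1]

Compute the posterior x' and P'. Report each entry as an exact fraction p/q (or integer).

x' = [5/7, 269/84]
P' = [16/7 47/7; 47/7 1739/84]

x̄ = F·x = [0, 6]
P̄ = F·P·Fᵀ + Q = [4 0; 0 47]
y = z − H·x̄ = [5]
S = H·P̄·Hᵀ + R = [84]
K = P̄·Hᵀ·S⁻¹ = [1/7; -47/84]
x' = x̄ + K·y = [5/7, 269/84]
P' = (I − K·H)·P̄ = [16/7 47/7; 47/7 1739/84]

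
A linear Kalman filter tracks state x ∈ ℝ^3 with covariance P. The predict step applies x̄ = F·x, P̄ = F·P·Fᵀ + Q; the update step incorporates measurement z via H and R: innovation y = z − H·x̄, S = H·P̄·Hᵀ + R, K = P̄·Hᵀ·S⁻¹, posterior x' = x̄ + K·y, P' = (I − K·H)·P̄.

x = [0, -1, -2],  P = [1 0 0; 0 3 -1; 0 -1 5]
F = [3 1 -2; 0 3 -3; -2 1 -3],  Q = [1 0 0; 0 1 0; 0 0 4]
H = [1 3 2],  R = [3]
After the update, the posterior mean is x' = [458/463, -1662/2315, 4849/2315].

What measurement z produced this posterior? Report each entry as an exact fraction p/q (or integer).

x̄ = F·x = [3, 3, 5]
P̄ = F·P·Fᵀ + Q = [37 48 32; 48 91 66; 32 66 62]
S = H·P̄·Hᵀ + R = [2315]
K = P̄·Hᵀ·S⁻¹ = [49/463; 453/2315; 354/2315]
x' − x̄ = [-931/463, -8607/2315, -6726/2315] = K·y
y = (KᵀK)⁻¹·Kᵀ·(x' − x̄) = [-19]
z = y + H·x̄ = [-19] + [22] = [3]

z = [3]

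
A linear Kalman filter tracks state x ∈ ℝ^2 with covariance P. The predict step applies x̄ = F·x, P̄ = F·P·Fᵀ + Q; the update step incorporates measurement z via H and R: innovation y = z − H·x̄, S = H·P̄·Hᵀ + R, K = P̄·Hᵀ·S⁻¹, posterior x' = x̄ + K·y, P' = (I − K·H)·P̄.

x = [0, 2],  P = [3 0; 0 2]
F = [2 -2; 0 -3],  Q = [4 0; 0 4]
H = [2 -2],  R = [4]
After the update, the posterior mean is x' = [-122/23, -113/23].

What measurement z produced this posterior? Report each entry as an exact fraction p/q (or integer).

z = [-1]

x̄ = F·x = [-4, -6]
P̄ = F·P·Fᵀ + Q = [24 12; 12 22]
S = H·P̄·Hᵀ + R = [92]
K = P̄·Hᵀ·S⁻¹ = [6/23; -5/23]
x' − x̄ = [-30/23, 25/23] = K·y
y = (KᵀK)⁻¹·Kᵀ·(x' − x̄) = [-5]
z = y + H·x̄ = [-5] + [4] = [-1]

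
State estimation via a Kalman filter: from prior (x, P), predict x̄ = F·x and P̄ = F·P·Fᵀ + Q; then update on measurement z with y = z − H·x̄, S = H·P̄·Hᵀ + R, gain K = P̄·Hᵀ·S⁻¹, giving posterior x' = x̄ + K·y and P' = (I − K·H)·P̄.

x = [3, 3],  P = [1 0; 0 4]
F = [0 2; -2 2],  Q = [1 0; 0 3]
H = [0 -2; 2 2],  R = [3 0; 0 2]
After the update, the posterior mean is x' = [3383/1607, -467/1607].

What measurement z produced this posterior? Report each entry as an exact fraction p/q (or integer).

x̄ = F·x = [6, 0]
P̄ = F·P·Fᵀ + Q = [17 16; 16 23]
S = H·P̄·Hᵀ + R = [95 -156; -156 290]
K = P̄·Hᵀ·S⁻¹ = [508/1607 639/1607; -586/1607 117/1607]
x' − x̄ = [-6259/1607, -467/1607] = K·y
y = (KᵀK)⁻¹·Kᵀ·(x' − x̄) = [-1, -9]
z = y + H·x̄ = [-1, -9] + [0, 12] = [-1, 3]

z = [-1, 3]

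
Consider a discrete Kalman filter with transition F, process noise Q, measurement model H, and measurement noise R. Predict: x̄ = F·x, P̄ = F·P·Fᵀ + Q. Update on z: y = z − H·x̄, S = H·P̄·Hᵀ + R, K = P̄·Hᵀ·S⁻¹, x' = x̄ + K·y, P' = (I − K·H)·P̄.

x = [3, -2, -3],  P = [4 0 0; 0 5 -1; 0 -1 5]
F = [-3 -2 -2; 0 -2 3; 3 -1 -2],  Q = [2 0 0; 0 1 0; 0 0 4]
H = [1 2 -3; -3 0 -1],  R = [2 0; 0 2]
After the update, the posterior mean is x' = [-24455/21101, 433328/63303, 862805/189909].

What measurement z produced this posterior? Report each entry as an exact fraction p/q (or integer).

x̄ = F·x = [1, -5, 17]
P̄ = F·P·Fᵀ + Q = [70 -8 -12; -8 78 -21; -12 -21 61]
S = H·P̄·Hᵀ + R = [1225 -33; -33 621]
K = P̄·Hᵀ·S⁻¹ = [1371/21101 -6655/21101; 3681/21101 5174/63303; -24667/126606 -19223/379818]
x' − x̄ = [-45556/21101, 749843/63303, -2365648/189909] = K·y
y = (KᵀK)⁻¹·Kᵀ·(x' − x̄) = [59, 19]
z = y + H·x̄ = [59, 19] + [-60, -20] = [-1, -1]

z = [-1, -1]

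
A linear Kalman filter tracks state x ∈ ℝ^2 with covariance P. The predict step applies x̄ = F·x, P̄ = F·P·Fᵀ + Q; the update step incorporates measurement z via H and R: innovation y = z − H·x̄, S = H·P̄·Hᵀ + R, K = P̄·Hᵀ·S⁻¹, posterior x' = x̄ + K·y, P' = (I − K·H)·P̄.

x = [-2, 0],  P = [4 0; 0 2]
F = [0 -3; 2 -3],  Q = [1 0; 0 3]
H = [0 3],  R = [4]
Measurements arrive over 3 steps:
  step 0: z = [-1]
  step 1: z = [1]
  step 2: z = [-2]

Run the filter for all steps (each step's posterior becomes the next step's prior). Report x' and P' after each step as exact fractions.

step 0: x' = [594/337, -127/337], P' = [3487/337 72/337; 72/337 148/337]
step 1: x' = [123483/140191, 52557/140191], P' = [672667/140191 3600/140191; 3600/140191 61708/140191]
step 2: x' = [-43570053/33171481, -21383298/33171481], P' = [146290717/33171481 2135088/33171481; 2135088/33171481 14493652/33171481]

step 0: x̄ = F·x = [0, -4]
step 0: P̄ = F·P·Fᵀ + Q = [19 18; 18 37]
step 0: y = z − H·x̄ = [11]
step 0: S = H·P̄·Hᵀ + R = [337]
step 0: K = P̄·Hᵀ·S⁻¹ = [54/337; 111/337]
step 0: x' = x̄ + K·y = [594/337, -127/337]
step 0: P' = (I − K·H)·P̄ = [3487/337 72/337; 72/337 148/337]
step 1: x̄ = F·x = [381/337, 1569/337]
step 1: P̄ = F·P·Fᵀ + Q = [1669/337 900/337; 900/337 15427/337]
step 1: y = z − H·x̄ = [-4370/337]
step 1: S = H·P̄·Hᵀ + R = [140191/337]
step 1: K = P̄·Hᵀ·S⁻¹ = [2700/140191; 46281/140191]
step 1: x' = x̄ + K·y = [123483/140191, 52557/140191]
step 1: P' = (I − K·H)·P̄ = [672667/140191 3600/140191; 3600/140191 61708/140191]
step 2: x̄ = F·x = [-157671/140191, 89295/140191]
step 2: P̄ = F·P·Fᵀ + Q = [695563/140191 533772/140191; 533772/140191 3623413/140191]
step 2: y = z − H·x̄ = [-548267/140191]
step 2: S = H·P̄·Hᵀ + R = [33171481/140191]
step 2: K = P̄·Hᵀ·S⁻¹ = [1601316/33171481; 10870239/33171481]
step 2: x' = x̄ + K·y = [-43570053/33171481, -21383298/33171481]
step 2: P' = (I − K·H)·P̄ = [146290717/33171481 2135088/33171481; 2135088/33171481 14493652/33171481]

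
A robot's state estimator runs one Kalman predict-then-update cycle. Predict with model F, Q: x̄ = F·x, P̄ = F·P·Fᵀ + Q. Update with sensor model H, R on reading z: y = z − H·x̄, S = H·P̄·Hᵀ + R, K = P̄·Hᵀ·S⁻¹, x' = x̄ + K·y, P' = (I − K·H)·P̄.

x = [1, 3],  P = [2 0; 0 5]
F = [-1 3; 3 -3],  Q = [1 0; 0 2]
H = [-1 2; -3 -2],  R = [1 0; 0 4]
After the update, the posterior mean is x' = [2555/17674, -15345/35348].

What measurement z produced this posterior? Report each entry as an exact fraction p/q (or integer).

x̄ = F·x = [8, -6]
P̄ = F·P·Fᵀ + Q = [48 -51; -51 65]
S = H·P̄·Hᵀ + R = [513 88; 88 84]
K = P̄·Hᵀ·S⁻¹ = [-2226/8837 -4173/17674; 3295/8837 -4129/35348]
x' − x̄ = [-138837/17674, 196743/35348] = K·y
y = (KᵀK)⁻¹·Kᵀ·(x' − x̄) = [19, 13]
z = y + H·x̄ = [19, 13] + [-20, -12] = [-1, 1]

z = [-1, 1]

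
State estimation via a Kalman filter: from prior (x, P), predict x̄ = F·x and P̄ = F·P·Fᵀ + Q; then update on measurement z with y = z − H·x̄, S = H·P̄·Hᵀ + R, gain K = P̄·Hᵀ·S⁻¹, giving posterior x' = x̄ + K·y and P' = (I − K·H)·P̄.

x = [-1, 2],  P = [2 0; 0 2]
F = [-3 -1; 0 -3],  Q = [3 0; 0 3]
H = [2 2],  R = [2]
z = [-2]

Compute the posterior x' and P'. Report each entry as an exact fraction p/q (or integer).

x̄ = F·x = [1, -6]
P̄ = F·P·Fᵀ + Q = [23 6; 6 21]
y = z − H·x̄ = [8]
S = H·P̄·Hᵀ + R = [226]
K = P̄·Hᵀ·S⁻¹ = [29/113; 27/113]
x' = x̄ + K·y = [345/113, -462/113]
P' = (I − K·H)·P̄ = [917/113 -888/113; -888/113 915/113]

x' = [345/113, -462/113]
P' = [917/113 -888/113; -888/113 915/113]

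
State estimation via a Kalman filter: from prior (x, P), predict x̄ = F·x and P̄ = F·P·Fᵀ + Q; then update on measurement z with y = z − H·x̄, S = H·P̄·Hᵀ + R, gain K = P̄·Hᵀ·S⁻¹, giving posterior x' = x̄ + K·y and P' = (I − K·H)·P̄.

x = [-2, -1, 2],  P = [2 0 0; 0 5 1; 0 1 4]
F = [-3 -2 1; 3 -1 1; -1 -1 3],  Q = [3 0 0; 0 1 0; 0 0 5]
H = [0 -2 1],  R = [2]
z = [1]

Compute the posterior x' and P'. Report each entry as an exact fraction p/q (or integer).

x' = [71/12, 9/4, 86/15]
P' = [739/24 49/8 77/6; 49/8 73/8 35/2; 77/6 35/2 532/15]

x̄ = F·x = [10, -3, 9]
P̄ = F·P·Fᵀ + Q = [41 -7 21; -7 26 7; 21 7 42]
y = z − H·x̄ = [-14]
S = H·P̄·Hᵀ + R = [120]
K = P̄·Hᵀ·S⁻¹ = [7/24; -3/8; 7/30]
x' = x̄ + K·y = [71/12, 9/4, 86/15]
P' = (I − K·H)·P̄ = [739/24 49/8 77/6; 49/8 73/8 35/2; 77/6 35/2 532/15]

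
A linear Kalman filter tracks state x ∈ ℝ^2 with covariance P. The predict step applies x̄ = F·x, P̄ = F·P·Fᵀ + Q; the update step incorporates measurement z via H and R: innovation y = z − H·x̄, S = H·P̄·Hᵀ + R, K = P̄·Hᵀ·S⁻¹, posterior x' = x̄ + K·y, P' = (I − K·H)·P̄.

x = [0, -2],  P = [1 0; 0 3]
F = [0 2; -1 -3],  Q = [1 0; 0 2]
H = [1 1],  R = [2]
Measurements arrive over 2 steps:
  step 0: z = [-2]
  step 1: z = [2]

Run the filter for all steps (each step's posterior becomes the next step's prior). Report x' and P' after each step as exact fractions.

step 0: x̄ = F·x = [-4, 6]
step 0: P̄ = F·P·Fᵀ + Q = [13 -18; -18 30]
step 0: y = z − H·x̄ = [-4]
step 0: S = H·P̄·Hᵀ + R = [9]
step 0: K = P̄·Hᵀ·S⁻¹ = [-5/9; 4/3]
step 0: x' = x̄ + K·y = [-16/9, 2/3]
step 0: P' = (I − K·H)·P̄ = [92/9 -34/3; -34/3 14]
step 1: x̄ = F·x = [4/3, -2/9]
step 1: P̄ = F·P·Fᵀ + Q = [57 -184/3; -184/3 632/9]
step 1: y = z − H·x̄ = [8/9]
step 1: S = H·P̄·Hᵀ + R = [59/9]
step 1: K = P̄·Hᵀ·S⁻¹ = [-39/59; 80/59]
step 1: x' = x̄ + K·y = [44/59, 58/59]
step 1: P' = (I − K·H)·P̄ = [3194/59 -3272/59; -3272/59 3432/59]

step 0: x' = [-16/9, 2/3], P' = [92/9 -34/3; -34/3 14]
step 1: x' = [44/59, 58/59], P' = [3194/59 -3272/59; -3272/59 3432/59]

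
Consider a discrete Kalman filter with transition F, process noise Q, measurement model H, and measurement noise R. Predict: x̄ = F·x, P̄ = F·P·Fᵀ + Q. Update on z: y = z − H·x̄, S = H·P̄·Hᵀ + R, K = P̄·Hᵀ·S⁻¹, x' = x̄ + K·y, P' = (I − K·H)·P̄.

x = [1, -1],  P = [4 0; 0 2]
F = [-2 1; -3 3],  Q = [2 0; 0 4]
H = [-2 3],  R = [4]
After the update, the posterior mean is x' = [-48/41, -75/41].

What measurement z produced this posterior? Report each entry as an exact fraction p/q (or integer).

z = [-3]

x̄ = F·x = [-3, -6]
P̄ = F·P·Fᵀ + Q = [20 30; 30 58]
S = H·P̄·Hᵀ + R = [246]
K = P̄·Hᵀ·S⁻¹ = [25/123; 19/41]
x' − x̄ = [75/41, 171/41] = K·y
y = (KᵀK)⁻¹·Kᵀ·(x' − x̄) = [9]
z = y + H·x̄ = [9] + [-12] = [-3]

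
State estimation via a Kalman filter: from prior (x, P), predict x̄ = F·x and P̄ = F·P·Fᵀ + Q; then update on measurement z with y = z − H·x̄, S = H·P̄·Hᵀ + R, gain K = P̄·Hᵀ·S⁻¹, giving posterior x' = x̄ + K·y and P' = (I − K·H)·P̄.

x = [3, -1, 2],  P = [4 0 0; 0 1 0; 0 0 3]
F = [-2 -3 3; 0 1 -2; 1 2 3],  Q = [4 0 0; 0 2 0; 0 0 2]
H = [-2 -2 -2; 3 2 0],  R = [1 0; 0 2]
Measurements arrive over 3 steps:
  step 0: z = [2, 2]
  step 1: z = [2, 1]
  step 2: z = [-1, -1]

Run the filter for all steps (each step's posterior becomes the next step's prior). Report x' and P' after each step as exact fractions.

step 0: x' = [40596/17837, -89237/35674, -25445/35674], P' = [58102/17837 -81570/17837 24704/17837; -81570/17837 245557/35674 -86025/35674; 24704/17837 -86025/35674 46593/35674]
step 1: x' = [-64784/7831345, 9989673/15662690, -27593589/15662690], P' = [117458763/31325380 -79163229/15662690 9635206/7831345; -79163229/15662690 112989739/15662690 -31954247/15662690; 9635206/7831345 -31954247/15662690 15759821/15662690]
step 2: x' = [-12204908917/4511982673, 98089394869/27071896038, -30417435019/54143792076], P' = [16142366516/4511982673 -21666047314/4511982673 5160907768/4511982673; -21666047314/4511982673 185316911291/27071896038 -103761385217/54143792076; 5160907768/4511982673 -103761385217/54143792076 13110083710/13535948019]

step 0: x̄ = F·x = [3, -5, 7]
step 0: P̄ = F·P·Fᵀ + Q = [56 -21 13; -21 15 -16; 13 -16 37]
step 0: y = z − H·x̄ = [12, 3]
step 0: S = H·P̄·Hᵀ + R = [241 -200; -200 314]
step 0: K = P̄·Hᵀ·S⁻¹ = [-2472/17837 5583/17837; 3608/17837 847/35674; -9976/17837 -11913/35674]
step 0: x' = x̄ + K·y = [40596/17837, -89237/35674, -25445/35674]
step 0: P' = (I − K·H)·P̄ = [58102/17837 -81570/17837 24704/17837; -81570/17837 245557/35674 -86025/35674; 24704/17837 -86025/35674 46593/35674]
step 1: x̄ = F·x = [14496/17837, -38347/35674, -173617/35674]
step 1: P̄ = F·P·Fᵀ + Q = [1117368/17837 -633271/17837 -17291/17837; -633271/17837 847377/35674 35625/35674; -17291/17837 35625/35674 200705/35674]
step 1: y = z − H·x̄ = [-147298/17837, 12696/17837]
step 1: S = H·P̄·Hᵀ + R = [1521477/17837 -2033756/17837; -2033756/17837 4187488/17837]
step 1: K = P̄·Hᵀ·S⁻¹ = [2326871/15662690 35723373/62650760; -1872263/7831345 -11510209/31325380; -3075986/7831345 -3048629/15662690]
step 1: x' = x̄ + K·y = [-64784/7831345, 9989673/15662690, -27593589/15662690]
step 1: P' = (I − K·H)·P̄ = [117458763/31325380 -79163229/15662690 9635206/7831345; -79163229/15662690 112989739/15662690 -31954247/15662690; 9635206/7831345 -31954247/15662690 15759821/15662690]
step 2: x̄ = F·x = [-11249065/1566269, 65176851/15662690, -62930989/15662690]
step 2: P̄ = F·P·Fᵀ + Q = [85028708/1566269 -48570826/1566269 -6136470/1566269; -48570826/1566269 335171391/15662690 22835373/7831345; -6136470/1566269 22835373/7831345 198741397/31325380]
step 2: y = z − H·x̄ = [-118076133/7831345, 95727779/7831345]
step 2: S = H·P̄·Hᵀ + R = [571880828/7831345 -699910114/7831345; -699910114/7831345 1598047772/7831345]
step 2: K = P̄·Hᵀ·S⁻¹ = [725546060/4511982673 2547502460/4511982673; -6879869597/27071896038 -9677514535/27071896038; -10609842839/27071896038 -10865045393/54143792076]
step 2: x' = x̄ + K·y = [-12204908917/4511982673, 98089394869/27071896038, -30417435019/54143792076]
step 2: P' = (I − K·H)·P̄ = [16142366516/4511982673 -21666047314/4511982673 5160907768/4511982673; -21666047314/4511982673 185316911291/27071896038 -103761385217/54143792076; 5160907768/4511982673 -103761385217/54143792076 13110083710/13535948019]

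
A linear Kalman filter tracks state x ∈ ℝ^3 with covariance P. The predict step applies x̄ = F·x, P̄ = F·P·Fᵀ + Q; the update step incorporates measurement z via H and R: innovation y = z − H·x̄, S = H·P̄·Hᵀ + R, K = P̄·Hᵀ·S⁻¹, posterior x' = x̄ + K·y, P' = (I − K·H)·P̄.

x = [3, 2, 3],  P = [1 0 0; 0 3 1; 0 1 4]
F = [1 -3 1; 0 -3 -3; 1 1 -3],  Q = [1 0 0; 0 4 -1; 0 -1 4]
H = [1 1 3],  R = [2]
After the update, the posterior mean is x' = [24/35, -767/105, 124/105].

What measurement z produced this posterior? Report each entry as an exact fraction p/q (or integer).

z = [-3]

x̄ = F·x = [0, -15, -4]
P̄ = F·P·Fᵀ + Q = [27 21 -10; 21 85 32; -10 32 38]
S = H·P̄·Hᵀ + R = [630]
K = P̄·Hᵀ·S⁻¹ = [1/35; 101/315; 68/315]
x' − x̄ = [24/35, 808/105, 544/105] = K·y
y = (KᵀK)⁻¹·Kᵀ·(x' − x̄) = [24]
z = y + H·x̄ = [24] + [-27] = [-3]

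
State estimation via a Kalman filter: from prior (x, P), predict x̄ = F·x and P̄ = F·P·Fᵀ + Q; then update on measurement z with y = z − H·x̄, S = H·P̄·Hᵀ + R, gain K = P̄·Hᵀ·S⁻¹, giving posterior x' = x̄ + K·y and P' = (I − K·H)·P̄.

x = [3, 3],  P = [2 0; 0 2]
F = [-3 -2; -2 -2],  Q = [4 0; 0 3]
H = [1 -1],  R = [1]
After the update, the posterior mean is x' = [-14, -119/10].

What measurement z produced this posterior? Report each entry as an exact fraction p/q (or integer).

x̄ = F·x = [-15, -12]
P̄ = F·P·Fᵀ + Q = [30 20; 20 19]
S = H·P̄·Hᵀ + R = [10]
K = P̄·Hᵀ·S⁻¹ = [1; 1/10]
x' − x̄ = [1, 1/10] = K·y
y = (KᵀK)⁻¹·Kᵀ·(x' − x̄) = [1]
z = y + H·x̄ = [1] + [-3] = [-2]

z = [-2]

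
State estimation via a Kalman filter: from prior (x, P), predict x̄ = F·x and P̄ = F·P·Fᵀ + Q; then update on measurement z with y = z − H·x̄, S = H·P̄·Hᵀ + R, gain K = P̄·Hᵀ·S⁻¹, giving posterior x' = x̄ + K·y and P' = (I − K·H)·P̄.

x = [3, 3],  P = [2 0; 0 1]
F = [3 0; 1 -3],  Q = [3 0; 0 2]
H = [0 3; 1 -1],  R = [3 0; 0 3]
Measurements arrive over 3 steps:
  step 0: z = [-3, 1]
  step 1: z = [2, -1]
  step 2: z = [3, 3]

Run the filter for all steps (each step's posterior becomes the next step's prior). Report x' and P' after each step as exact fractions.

step 0: x̄ = F·x = [9, -6]
step 0: P̄ = F·P·Fᵀ + Q = [21 6; 6 13]
step 0: y = z − H·x̄ = [15, -14]
step 0: S = H·P̄·Hᵀ + R = [120 -21; -21 25]
step 0: K = P̄·Hᵀ·S⁻¹ = [255/853 726/853; 276/853 -7/853]
step 0: x' = x̄ + K·y = [1338/853, -880/853]
step 0: P' = (I − K·H)·P̄ = [2433/853 255/853; 255/853 276/853]
step 1: x̄ = F·x = [4014/853, 3978/853]
step 1: P̄ = F·P·Fᵀ + Q = [24456/853 5004/853; 5004/853 5093/853]
step 1: y = z − H·x̄ = [-10228/853, -889/853]
step 1: S = H·P̄·Hᵀ + R = [48396/853 -267/853; -267/853 22100/853]
step 1: K = P̄·Hᵀ·S⁻¹ = [131676/417929 369444/417929; 131943/417929 -89/417929]
step 1: x' = x̄ + K·y = [2754/417929, 367043/417929]
step 1: P' = (I − K·H)·P̄ = [1240008/417929 131676/417929; 131676/417929 131943/417929]
step 2: x̄ = F·x = [8262/417929, -1098375/417929]
step 2: P̄ = F·P·Fᵀ + Q = [12413859/417929 2534940/417929; 2534940/417929 2473297/417929]
step 2: y = z − H·x̄ = [4548912/417929, 147150/417929]
step 2: S = H·P̄·Hᵀ + R = [23513460/417929 184929/417929; 184929/417929 11071063/417929]
step 2: K = P̄·Hᵀ·S⁻¹ = [65694207/207598897 184147080/207598897; 65509278/207598897 61643/207598897]
step 2: x' = x̄ + K·y = [783983862/207598897, 167453259/207598897]
step 2: P' = (I − K·H)·P̄ = [618135447/207598897 65694207/207598897; 65694207/207598897 65509278/207598897]

step 0: x' = [1338/853, -880/853], P' = [2433/853 255/853; 255/853 276/853]
step 1: x' = [2754/417929, 367043/417929], P' = [1240008/417929 131676/417929; 131676/417929 131943/417929]
step 2: x' = [783983862/207598897, 167453259/207598897], P' = [618135447/207598897 65694207/207598897; 65694207/207598897 65509278/207598897]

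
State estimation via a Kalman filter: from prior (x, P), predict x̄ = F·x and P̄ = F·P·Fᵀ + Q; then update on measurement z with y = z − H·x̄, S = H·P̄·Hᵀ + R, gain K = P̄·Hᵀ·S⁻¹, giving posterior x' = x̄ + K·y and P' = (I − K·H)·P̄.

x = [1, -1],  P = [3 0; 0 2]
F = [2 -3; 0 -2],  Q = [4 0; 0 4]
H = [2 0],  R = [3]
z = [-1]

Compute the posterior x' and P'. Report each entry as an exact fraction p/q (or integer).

x̄ = F·x = [5, 2]
P̄ = F·P·Fᵀ + Q = [34 12; 12 12]
y = z − H·x̄ = [-11]
S = H·P̄·Hᵀ + R = [139]
K = P̄·Hᵀ·S⁻¹ = [68/139; 24/139]
x' = x̄ + K·y = [-53/139, 14/139]
P' = (I − K·H)·P̄ = [102/139 36/139; 36/139 1092/139]

x' = [-53/139, 14/139]
P' = [102/139 36/139; 36/139 1092/139]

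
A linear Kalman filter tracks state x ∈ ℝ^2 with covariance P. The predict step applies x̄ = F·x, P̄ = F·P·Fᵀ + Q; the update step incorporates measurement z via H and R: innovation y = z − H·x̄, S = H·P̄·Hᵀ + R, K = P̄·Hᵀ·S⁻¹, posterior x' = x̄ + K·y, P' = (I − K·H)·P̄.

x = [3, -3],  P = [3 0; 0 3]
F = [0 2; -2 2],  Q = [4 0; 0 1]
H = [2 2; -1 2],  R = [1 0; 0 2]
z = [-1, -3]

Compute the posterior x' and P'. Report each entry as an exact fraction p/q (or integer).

x̄ = F·x = [-6, -12]
P̄ = F·P·Fᵀ + Q = [16 12; 12 25]
y = z − H·x̄ = [35, 15]
S = H·P̄·Hᵀ + R = [261 92; 92 70]
K = P̄·Hᵀ·S⁻¹ = [1592/4903 -1532/4903; 842/4903 1555/4903]
x' = x̄ + K·y = [3322/4903, -6041/4903]
P' = (I − K·H)·P̄ = [1552/4903 -756/4903; -756/4903 1177/4903]

x' = [3322/4903, -6041/4903]
P' = [1552/4903 -756/4903; -756/4903 1177/4903]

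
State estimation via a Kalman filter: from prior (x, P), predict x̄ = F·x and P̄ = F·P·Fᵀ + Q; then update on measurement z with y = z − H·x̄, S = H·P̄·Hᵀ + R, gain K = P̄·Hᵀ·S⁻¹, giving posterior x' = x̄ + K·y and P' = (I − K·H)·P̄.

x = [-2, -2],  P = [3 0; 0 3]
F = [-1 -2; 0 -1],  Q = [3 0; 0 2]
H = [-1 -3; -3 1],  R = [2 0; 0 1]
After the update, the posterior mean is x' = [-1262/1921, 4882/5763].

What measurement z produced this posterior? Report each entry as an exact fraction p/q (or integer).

x̄ = F·x = [6, 2]
P̄ = F·P·Fᵀ + Q = [18 6; 6 5]
S = H·P̄·Hᵀ + R = [101 87; 87 132]
K = P̄·Hᵀ·S⁻¹ = [-192/1921 -572/1921; -547/1921 514/5763]
x' − x̄ = [-12788/1921, -6644/5763] = K·y
y = (KᵀK)⁻¹·Kᵀ·(x' − x̄) = [10, 19]
z = y + H·x̄ = [10, 19] + [-12, -16] = [-2, 3]

z = [-2, 3]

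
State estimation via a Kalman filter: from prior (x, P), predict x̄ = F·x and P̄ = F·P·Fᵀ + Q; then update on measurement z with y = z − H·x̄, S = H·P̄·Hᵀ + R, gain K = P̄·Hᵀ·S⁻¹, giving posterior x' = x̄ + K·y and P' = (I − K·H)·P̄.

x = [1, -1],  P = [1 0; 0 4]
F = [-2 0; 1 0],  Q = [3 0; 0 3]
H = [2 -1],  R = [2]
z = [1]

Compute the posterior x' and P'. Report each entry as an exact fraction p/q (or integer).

x' = [2/7, -1/7]
P' = [19/21 22/21; 22/21 52/21]

x̄ = F·x = [-2, 1]
P̄ = F·P·Fᵀ + Q = [7 -2; -2 4]
y = z − H·x̄ = [6]
S = H·P̄·Hᵀ + R = [42]
K = P̄·Hᵀ·S⁻¹ = [8/21; -4/21]
x' = x̄ + K·y = [2/7, -1/7]
P' = (I − K·H)·P̄ = [19/21 22/21; 22/21 52/21]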